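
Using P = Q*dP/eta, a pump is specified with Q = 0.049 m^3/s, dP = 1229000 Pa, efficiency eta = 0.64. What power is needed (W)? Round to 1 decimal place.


P = Q * dP / eta
P = 0.049 * 1229000 / 0.64
P = 60221.0 / 0.64
P = 94095.3 W


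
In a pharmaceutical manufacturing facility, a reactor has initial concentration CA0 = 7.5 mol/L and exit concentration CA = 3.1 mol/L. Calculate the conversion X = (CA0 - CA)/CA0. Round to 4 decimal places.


X = (CA0 - CA) / CA0
X = (7.5 - 3.1) / 7.5
X = 4.4 / 7.5
X = 0.5867


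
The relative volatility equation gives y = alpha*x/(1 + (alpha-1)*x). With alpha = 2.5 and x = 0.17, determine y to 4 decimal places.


y = alpha*x / (1 + (alpha-1)*x)
y = 2.5*0.17 / (1 + (2.5-1)*0.17)
y = 0.425 / (1 + 0.255)
y = 0.425 / 1.255
y = 0.3386


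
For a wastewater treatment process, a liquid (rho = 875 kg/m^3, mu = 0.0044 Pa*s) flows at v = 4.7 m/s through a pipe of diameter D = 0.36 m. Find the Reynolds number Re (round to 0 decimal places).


Re = rho * v * D / mu
Re = 875 * 4.7 * 0.36 / 0.0044
Re = 1480.5 / 0.0044
Re = 336477


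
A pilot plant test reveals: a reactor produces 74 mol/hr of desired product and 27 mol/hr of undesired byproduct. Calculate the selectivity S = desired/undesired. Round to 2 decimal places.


S = desired product rate / undesired product rate
S = 74 / 27
S = 2.74


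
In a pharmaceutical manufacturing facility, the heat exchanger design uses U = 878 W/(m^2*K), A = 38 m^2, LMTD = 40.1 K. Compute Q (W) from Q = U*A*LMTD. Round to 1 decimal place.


Q = U * A * LMTD
Q = 878 * 38 * 40.1
Q = 1337896.4 W


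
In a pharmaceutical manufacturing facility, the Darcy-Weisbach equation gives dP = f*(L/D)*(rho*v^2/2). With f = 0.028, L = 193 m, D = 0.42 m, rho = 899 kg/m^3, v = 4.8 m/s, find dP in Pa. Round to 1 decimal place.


dP = f * (L/D) * (rho*v^2/2)
dP = 0.028 * (193/0.42) * (899*4.8^2/2)
L/D = 459.52380952
rho*v^2/2 = 899*23.04/2 = 10356.48
dP = 0.028 * 459.52380952 * 10356.48
dP = 133253.4 Pa


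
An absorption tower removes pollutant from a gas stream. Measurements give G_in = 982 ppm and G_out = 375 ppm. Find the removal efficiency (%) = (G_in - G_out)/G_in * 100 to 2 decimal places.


Efficiency = (G_in - G_out) / G_in * 100%
Efficiency = (982 - 375) / 982 * 100
Efficiency = 607 / 982 * 100
Efficiency = 61.81%


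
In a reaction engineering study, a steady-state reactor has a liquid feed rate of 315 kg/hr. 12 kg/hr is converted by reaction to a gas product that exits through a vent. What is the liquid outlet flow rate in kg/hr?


Steady-state mass balance on the main outlet: F_out = F_in - F_removed
F_out = 315 - 12
F_out = 303 kg/hr


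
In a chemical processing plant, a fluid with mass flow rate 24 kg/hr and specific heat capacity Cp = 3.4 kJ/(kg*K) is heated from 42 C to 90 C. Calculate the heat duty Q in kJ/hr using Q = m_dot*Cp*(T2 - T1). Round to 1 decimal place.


Q = m_dot * Cp * (T2 - T1)
Q = 24 * 3.4 * (90 - 42)
Q = 24 * 3.4 * 48
Q = 3916.8 kJ/hr


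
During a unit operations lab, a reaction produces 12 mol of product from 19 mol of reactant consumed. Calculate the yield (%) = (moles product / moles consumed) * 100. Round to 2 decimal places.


Yield = (moles product / moles consumed) * 100%
Yield = (12 / 19) * 100
Yield = 0.6316 * 100
Yield = 63.16%


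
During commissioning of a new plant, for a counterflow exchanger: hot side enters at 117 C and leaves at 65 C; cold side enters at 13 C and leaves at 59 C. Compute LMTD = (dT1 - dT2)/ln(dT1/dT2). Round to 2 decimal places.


dT1 = Th_in - Tc_out = 117 - 59 = 58
dT2 = Th_out - Tc_in = 65 - 13 = 52
LMTD = (dT1 - dT2) / ln(dT1/dT2)
LMTD = (58 - 52) / ln(58/52)
LMTD = 54.95 K


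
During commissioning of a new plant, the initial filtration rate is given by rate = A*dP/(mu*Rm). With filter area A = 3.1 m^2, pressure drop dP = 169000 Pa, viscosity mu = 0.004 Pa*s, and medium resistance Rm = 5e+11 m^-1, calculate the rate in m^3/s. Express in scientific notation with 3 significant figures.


rate = A * dP / (mu * Rm)
rate = 3.1 * 169000 / (0.004 * 5e+11)
rate = 523900.0 / 2.000e+09
rate = 2.62e-04 m^3/s


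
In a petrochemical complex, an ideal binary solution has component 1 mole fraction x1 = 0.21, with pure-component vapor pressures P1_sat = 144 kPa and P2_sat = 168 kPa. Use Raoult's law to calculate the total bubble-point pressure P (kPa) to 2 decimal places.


P = x1*P1_sat + x2*P2_sat
x2 = 1 - x1 = 1 - 0.21 = 0.79
P = 0.21*144 + 0.79*168
P = 30.24 + 132.72
P = 162.96 kPa


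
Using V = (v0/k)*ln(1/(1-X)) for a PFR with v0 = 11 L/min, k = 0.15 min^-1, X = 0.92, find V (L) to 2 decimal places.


V = (v0/k) * ln(1/(1-X))
V = (11/0.15) * ln(1/(1-0.92))
V = 73.333333 * ln(12.5)
V = 73.333333 * 2.525729
V = 185.22 L


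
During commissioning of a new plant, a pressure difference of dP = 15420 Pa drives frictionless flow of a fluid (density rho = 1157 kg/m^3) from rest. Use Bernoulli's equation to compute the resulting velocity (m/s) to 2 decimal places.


v = sqrt(2*dP/rho)
v = sqrt(2*15420/1157)
v = sqrt(26.655143)
v = 5.16 m/s


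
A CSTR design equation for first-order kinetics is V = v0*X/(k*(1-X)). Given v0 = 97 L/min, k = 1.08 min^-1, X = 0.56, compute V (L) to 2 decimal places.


V = v0 * X / (k * (1 - X))
V = 97 * 0.56 / (1.08 * (1 - 0.56))
V = 54.32 / (1.08 * 0.44)
V = 54.32 / 0.4752
V = 114.31 L


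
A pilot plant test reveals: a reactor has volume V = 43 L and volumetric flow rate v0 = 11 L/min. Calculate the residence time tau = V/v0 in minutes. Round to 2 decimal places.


tau = V / v0
tau = 43 / 11
tau = 3.91 min


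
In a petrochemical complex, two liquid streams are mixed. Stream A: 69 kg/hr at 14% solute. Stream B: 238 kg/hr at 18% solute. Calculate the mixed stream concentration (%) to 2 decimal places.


Mass balance on solute: F1*x1 + F2*x2 = F3*x3
F3 = F1 + F2 = 69 + 238 = 307 kg/hr
x3 = (F1*x1 + F2*x2)/F3
x3 = (69*0.14 + 238*0.18) / 307
x3 = 17.10%


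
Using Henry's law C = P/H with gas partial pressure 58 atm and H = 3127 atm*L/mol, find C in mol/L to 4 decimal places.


C = P / H
C = 58 / 3127
C = 0.0185 mol/L


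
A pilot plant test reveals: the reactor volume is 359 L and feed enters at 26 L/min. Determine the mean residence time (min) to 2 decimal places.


tau = V / v0
tau = 359 / 26
tau = 13.81 min


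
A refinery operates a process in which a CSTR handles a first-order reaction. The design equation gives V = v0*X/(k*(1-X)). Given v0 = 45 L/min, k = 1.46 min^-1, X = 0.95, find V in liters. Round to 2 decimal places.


V = v0 * X / (k * (1 - X))
V = 45 * 0.95 / (1.46 * (1 - 0.95))
V = 42.75 / (1.46 * 0.05)
V = 42.75 / 0.073
V = 585.62 L


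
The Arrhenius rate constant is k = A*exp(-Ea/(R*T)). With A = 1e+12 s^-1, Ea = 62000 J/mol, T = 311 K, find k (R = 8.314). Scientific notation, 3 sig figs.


k = A * exp(-Ea/(R*T))
k = 1e+12 * exp(-62000 / (8.314 * 311))
k = 1e+12 * exp(-23.97846)
k = 3.86e+01


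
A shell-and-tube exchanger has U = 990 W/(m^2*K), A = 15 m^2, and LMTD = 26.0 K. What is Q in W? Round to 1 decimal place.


Q = U * A * LMTD
Q = 990 * 15 * 26.0
Q = 386100.0 W


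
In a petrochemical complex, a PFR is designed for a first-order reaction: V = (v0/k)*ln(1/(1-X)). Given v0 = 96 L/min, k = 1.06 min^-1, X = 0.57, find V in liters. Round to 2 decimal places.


V = (v0/k) * ln(1/(1-X))
V = (96/1.06) * ln(1/(1-0.57))
V = 90.566038 * ln(2.325581)
V = 90.566038 * 0.84397
V = 76.44 L


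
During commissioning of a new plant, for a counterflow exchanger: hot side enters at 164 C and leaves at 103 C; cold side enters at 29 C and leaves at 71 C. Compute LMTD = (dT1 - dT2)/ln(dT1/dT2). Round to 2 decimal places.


dT1 = Th_in - Tc_out = 164 - 71 = 93
dT2 = Th_out - Tc_in = 103 - 29 = 74
LMTD = (dT1 - dT2) / ln(dT1/dT2)
LMTD = (93 - 74) / ln(93/74)
LMTD = 83.14 K


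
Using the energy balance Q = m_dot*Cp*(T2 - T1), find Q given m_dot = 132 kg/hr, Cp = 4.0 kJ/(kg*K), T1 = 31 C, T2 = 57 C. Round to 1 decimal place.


Q = m_dot * Cp * (T2 - T1)
Q = 132 * 4.0 * (57 - 31)
Q = 132 * 4.0 * 26
Q = 13728.0 kJ/hr


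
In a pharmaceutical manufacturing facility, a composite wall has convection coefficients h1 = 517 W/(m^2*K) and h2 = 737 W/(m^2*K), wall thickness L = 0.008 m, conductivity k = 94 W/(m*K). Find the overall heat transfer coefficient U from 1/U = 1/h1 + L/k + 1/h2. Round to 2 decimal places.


1/U = 1/h1 + L/k + 1/h2
1/U = 1/517 + 0.008/94 + 1/737
1/U = 0.001934236 + 8.51064e-05 + 0.0013568521
1/U = 0.0033761945
U = 296.19 W/(m^2*K)


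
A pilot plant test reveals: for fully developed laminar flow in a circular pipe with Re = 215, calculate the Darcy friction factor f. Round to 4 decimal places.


f = 64 / Re
f = 64 / 215
f = 0.2977


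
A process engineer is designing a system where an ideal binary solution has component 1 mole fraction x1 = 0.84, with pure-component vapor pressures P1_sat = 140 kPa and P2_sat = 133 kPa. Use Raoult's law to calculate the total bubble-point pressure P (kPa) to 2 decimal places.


P = x1*P1_sat + x2*P2_sat
x2 = 1 - x1 = 1 - 0.84 = 0.16
P = 0.84*140 + 0.16*133
P = 117.6 + 21.28
P = 138.88 kPa


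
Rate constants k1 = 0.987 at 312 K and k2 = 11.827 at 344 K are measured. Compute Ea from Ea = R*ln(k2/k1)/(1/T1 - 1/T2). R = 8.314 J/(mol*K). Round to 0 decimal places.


Ea = R * ln(k2/k1) / (1/T1 - 1/T2)
ln(k2/k1) = ln(11.827/0.987) = 2.4834703
1/T1 - 1/T2 = 1/312 - 1/344 = 0.000298151461
Ea = 8.314 * 2.4834703 / 0.000298151461
Ea = 69252 J/mol


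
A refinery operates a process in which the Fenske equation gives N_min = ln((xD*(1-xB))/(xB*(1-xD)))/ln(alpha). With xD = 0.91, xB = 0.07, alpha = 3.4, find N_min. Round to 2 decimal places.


N_min = ln((xD*(1-xB))/(xB*(1-xD))) / ln(alpha)
Numerator inside ln: 0.8463 / 0.0063 = 134.333333
ln(134.333333) = 4.900324
ln(alpha) = ln(3.4) = 1.223775
N_min = 4.900324 / 1.223775 = 4.00


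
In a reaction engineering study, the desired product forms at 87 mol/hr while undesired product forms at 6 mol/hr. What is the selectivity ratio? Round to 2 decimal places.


S = desired product rate / undesired product rate
S = 87 / 6
S = 14.50


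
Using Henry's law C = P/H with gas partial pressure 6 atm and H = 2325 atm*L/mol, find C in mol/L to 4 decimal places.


C = P / H
C = 6 / 2325
C = 0.0026 mol/L


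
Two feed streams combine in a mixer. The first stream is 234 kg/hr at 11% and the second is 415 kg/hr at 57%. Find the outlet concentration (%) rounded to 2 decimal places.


Mass balance on solute: F1*x1 + F2*x2 = F3*x3
F3 = F1 + F2 = 234 + 415 = 649 kg/hr
x3 = (F1*x1 + F2*x2)/F3
x3 = (234*0.11 + 415*0.57) / 649
x3 = 40.41%


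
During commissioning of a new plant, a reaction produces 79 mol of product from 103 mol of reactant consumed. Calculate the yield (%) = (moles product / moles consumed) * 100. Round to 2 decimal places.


Yield = (moles product / moles consumed) * 100%
Yield = (79 / 103) * 100
Yield = 0.767 * 100
Yield = 76.70%


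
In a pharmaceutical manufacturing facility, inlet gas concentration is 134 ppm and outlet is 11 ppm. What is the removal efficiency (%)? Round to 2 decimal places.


Efficiency = (G_in - G_out) / G_in * 100%
Efficiency = (134 - 11) / 134 * 100
Efficiency = 123 / 134 * 100
Efficiency = 91.79%


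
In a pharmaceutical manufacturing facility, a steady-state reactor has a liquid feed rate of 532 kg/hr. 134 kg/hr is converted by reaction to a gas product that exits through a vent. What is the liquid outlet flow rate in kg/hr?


Steady-state mass balance on the main outlet: F_out = F_in - F_removed
F_out = 532 - 134
F_out = 398 kg/hr


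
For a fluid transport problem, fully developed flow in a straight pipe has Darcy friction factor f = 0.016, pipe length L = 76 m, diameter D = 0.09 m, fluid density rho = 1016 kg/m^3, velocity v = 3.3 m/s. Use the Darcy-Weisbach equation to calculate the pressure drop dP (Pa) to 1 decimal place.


dP = f * (L/D) * (rho*v^2/2)
dP = 0.016 * (76/0.09) * (1016*3.3^2/2)
L/D = 844.44444444
rho*v^2/2 = 1016*10.89/2 = 5532.12
dP = 0.016 * 844.44444444 * 5532.12
dP = 74745.1 Pa


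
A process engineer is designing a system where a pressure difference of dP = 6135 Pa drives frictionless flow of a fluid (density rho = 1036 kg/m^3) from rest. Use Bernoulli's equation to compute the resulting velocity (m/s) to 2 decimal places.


v = sqrt(2*dP/rho)
v = sqrt(2*6135/1036)
v = sqrt(11.843629)
v = 3.44 m/s


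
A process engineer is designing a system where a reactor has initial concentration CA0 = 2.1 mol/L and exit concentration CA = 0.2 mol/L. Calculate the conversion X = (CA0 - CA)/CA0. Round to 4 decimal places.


X = (CA0 - CA) / CA0
X = (2.1 - 0.2) / 2.1
X = 1.9 / 2.1
X = 0.9048


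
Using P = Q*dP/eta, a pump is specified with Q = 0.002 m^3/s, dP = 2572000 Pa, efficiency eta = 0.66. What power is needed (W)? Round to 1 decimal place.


P = Q * dP / eta
P = 0.002 * 2572000 / 0.66
P = 5144.0 / 0.66
P = 7793.9 W


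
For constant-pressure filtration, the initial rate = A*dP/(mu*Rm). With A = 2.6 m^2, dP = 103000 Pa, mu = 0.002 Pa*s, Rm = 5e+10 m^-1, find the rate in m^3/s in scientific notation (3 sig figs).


rate = A * dP / (mu * Rm)
rate = 2.6 * 103000 / (0.002 * 5e+10)
rate = 267800.0 / 1.000e+08
rate = 2.68e-03 m^3/s


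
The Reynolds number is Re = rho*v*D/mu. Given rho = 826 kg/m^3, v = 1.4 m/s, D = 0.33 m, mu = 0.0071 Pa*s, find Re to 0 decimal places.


Re = rho * v * D / mu
Re = 826 * 1.4 * 0.33 / 0.0071
Re = 381.612 / 0.0071
Re = 53748


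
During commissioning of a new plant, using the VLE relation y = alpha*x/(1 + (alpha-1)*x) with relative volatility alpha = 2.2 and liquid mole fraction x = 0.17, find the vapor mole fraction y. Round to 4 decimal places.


y = alpha*x / (1 + (alpha-1)*x)
y = 2.2*0.17 / (1 + (2.2-1)*0.17)
y = 0.374 / (1 + 0.204)
y = 0.374 / 1.204
y = 0.3106


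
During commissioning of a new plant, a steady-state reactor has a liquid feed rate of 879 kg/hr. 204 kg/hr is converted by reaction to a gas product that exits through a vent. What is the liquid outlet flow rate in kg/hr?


Steady-state mass balance on the main outlet: F_out = F_in - F_removed
F_out = 879 - 204
F_out = 675 kg/hr


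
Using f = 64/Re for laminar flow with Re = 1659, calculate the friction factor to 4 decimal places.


f = 64 / Re
f = 64 / 1659
f = 0.0386


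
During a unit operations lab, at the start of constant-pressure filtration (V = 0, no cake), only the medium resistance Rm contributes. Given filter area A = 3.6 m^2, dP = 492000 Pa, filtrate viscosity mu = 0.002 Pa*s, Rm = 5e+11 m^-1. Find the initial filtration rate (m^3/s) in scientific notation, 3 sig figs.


rate = A * dP / (mu * Rm)
rate = 3.6 * 492000 / (0.002 * 5e+11)
rate = 1771200.0 / 1.000e+09
rate = 1.77e-03 m^3/s


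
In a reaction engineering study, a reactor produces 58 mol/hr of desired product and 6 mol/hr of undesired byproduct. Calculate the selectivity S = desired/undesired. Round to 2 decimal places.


S = desired product rate / undesired product rate
S = 58 / 6
S = 9.67


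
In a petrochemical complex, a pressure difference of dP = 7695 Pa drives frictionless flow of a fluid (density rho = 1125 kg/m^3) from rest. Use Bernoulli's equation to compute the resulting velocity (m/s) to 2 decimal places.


v = sqrt(2*dP/rho)
v = sqrt(2*7695/1125)
v = sqrt(13.68)
v = 3.70 m/s


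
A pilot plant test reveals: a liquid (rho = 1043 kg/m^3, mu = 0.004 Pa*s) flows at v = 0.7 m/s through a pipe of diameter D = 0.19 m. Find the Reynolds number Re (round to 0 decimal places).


Re = rho * v * D / mu
Re = 1043 * 0.7 * 0.19 / 0.004
Re = 138.719 / 0.004
Re = 34680


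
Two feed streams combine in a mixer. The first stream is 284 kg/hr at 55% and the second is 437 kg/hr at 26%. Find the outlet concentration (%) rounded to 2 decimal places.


Mass balance on solute: F1*x1 + F2*x2 = F3*x3
F3 = F1 + F2 = 284 + 437 = 721 kg/hr
x3 = (F1*x1 + F2*x2)/F3
x3 = (284*0.55 + 437*0.26) / 721
x3 = 37.42%


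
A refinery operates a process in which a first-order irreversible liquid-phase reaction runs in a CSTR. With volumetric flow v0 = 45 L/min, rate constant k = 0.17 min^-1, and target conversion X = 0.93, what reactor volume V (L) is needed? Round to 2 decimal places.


V = v0 * X / (k * (1 - X))
V = 45 * 0.93 / (0.17 * (1 - 0.93))
V = 41.85 / (0.17 * 0.07)
V = 41.85 / 0.0119
V = 3516.81 L


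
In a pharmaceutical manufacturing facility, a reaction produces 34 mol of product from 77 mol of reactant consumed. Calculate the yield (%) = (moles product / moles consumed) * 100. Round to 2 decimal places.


Yield = (moles product / moles consumed) * 100%
Yield = (34 / 77) * 100
Yield = 0.4416 * 100
Yield = 44.16%


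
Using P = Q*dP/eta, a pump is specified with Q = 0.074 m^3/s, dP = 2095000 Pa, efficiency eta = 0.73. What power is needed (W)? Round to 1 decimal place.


P = Q * dP / eta
P = 0.074 * 2095000 / 0.73
P = 155030.0 / 0.73
P = 212369.9 W


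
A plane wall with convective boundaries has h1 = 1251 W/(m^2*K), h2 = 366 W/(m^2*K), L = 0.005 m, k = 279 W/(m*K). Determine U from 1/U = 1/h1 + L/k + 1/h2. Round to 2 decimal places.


1/U = 1/h1 + L/k + 1/h2
1/U = 1/1251 + 0.005/279 + 1/366
1/U = 0.0007993605 + 1.79211e-05 + 0.0027322404
1/U = 0.003549522
U = 281.73 W/(m^2*K)


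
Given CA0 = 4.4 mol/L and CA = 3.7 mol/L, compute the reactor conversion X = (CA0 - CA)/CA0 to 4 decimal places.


X = (CA0 - CA) / CA0
X = (4.4 - 3.7) / 4.4
X = 0.7 / 4.4
X = 0.1591


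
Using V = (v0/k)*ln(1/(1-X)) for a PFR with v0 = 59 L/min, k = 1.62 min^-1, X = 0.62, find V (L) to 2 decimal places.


V = (v0/k) * ln(1/(1-X))
V = (59/1.62) * ln(1/(1-0.62))
V = 36.419753 * ln(2.631579)
V = 36.419753 * 0.967584
V = 35.24 L


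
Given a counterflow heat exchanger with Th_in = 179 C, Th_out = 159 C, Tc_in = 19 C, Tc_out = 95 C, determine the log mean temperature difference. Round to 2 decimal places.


dT1 = Th_in - Tc_out = 179 - 95 = 84
dT2 = Th_out - Tc_in = 159 - 19 = 140
LMTD = (dT1 - dT2) / ln(dT1/dT2)
LMTD = (84 - 140) / ln(84/140)
LMTD = 109.63 K


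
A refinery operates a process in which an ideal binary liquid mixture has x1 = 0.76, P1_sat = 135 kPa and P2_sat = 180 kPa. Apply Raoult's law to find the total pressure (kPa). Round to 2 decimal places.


P = x1*P1_sat + x2*P2_sat
x2 = 1 - x1 = 1 - 0.76 = 0.24
P = 0.76*135 + 0.24*180
P = 102.6 + 43.2
P = 145.80 kPa


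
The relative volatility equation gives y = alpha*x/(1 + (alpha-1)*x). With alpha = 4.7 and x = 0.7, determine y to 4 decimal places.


y = alpha*x / (1 + (alpha-1)*x)
y = 4.7*0.7 / (1 + (4.7-1)*0.7)
y = 3.29 / (1 + 2.59)
y = 3.29 / 3.59
y = 0.9164


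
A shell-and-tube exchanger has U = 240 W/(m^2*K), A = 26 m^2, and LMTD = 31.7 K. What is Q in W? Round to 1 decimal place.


Q = U * A * LMTD
Q = 240 * 26 * 31.7
Q = 197808.0 W


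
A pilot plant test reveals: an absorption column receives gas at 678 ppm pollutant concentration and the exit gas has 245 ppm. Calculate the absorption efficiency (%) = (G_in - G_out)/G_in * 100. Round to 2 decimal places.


Efficiency = (G_in - G_out) / G_in * 100%
Efficiency = (678 - 245) / 678 * 100
Efficiency = 433 / 678 * 100
Efficiency = 63.86%


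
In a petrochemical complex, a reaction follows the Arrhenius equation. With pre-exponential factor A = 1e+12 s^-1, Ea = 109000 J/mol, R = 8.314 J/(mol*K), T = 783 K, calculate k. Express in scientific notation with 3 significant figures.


k = A * exp(-Ea/(R*T))
k = 1e+12 * exp(-109000 / (8.314 * 783))
k = 1e+12 * exp(-16.743827)
k = 5.35e+04


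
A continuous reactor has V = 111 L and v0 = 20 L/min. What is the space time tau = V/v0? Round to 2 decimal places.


tau = V / v0
tau = 111 / 20
tau = 5.55 min


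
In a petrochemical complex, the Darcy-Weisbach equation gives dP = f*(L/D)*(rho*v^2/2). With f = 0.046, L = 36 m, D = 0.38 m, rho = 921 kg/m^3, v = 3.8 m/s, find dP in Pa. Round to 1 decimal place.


dP = f * (L/D) * (rho*v^2/2)
dP = 0.046 * (36/0.38) * (921*3.8^2/2)
L/D = 94.73684211
rho*v^2/2 = 921*14.44/2 = 6649.62
dP = 0.046 * 94.73684211 * 6649.62
dP = 28978.3 Pa


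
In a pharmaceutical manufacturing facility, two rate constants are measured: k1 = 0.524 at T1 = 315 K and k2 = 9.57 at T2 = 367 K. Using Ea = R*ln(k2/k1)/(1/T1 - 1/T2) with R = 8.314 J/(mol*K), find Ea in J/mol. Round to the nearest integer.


Ea = R * ln(k2/k1) / (1/T1 - 1/T2)
ln(k2/k1) = ln(9.57/0.524) = 2.9048968
1/T1 - 1/T2 = 1/315 - 1/367 = 0.000449807534
Ea = 8.314 * 2.9048968 / 0.000449807534
Ea = 53693 J/mol


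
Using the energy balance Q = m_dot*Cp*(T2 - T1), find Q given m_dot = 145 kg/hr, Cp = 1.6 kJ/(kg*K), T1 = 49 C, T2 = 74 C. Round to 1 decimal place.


Q = m_dot * Cp * (T2 - T1)
Q = 145 * 1.6 * (74 - 49)
Q = 145 * 1.6 * 25
Q = 5800.0 kJ/hr


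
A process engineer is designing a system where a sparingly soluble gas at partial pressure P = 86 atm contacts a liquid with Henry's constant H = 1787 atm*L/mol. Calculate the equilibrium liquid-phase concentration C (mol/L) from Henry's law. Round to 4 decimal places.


C = P / H
C = 86 / 1787
C = 0.0481 mol/L


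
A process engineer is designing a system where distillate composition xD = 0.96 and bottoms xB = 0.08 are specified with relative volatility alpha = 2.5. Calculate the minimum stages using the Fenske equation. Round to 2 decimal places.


N_min = ln((xD*(1-xB))/(xB*(1-xD))) / ln(alpha)
Numerator inside ln: 0.8832 / 0.0032 = 276.0
ln(276.0) = 5.620401
ln(alpha) = ln(2.5) = 0.916291
N_min = 5.620401 / 0.916291 = 6.13


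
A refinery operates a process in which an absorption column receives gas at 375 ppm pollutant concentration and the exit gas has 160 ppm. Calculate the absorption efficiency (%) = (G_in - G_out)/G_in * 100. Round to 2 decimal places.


Efficiency = (G_in - G_out) / G_in * 100%
Efficiency = (375 - 160) / 375 * 100
Efficiency = 215 / 375 * 100
Efficiency = 57.33%


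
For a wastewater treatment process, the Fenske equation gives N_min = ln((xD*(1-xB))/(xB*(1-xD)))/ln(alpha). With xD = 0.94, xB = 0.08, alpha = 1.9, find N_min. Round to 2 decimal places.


N_min = ln((xD*(1-xB))/(xB*(1-xD))) / ln(alpha)
Numerator inside ln: 0.8648 / 0.0048 = 180.166667
ln(180.166667) = 5.193882
ln(alpha) = ln(1.9) = 0.641854
N_min = 5.193882 / 0.641854 = 8.09


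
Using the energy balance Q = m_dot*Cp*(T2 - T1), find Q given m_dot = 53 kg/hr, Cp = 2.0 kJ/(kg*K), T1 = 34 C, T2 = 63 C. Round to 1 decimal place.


Q = m_dot * Cp * (T2 - T1)
Q = 53 * 2.0 * (63 - 34)
Q = 53 * 2.0 * 29
Q = 3074.0 kJ/hr


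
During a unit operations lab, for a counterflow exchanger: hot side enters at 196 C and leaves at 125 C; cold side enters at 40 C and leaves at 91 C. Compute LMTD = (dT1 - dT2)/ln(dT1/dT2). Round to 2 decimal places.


dT1 = Th_in - Tc_out = 196 - 91 = 105
dT2 = Th_out - Tc_in = 125 - 40 = 85
LMTD = (dT1 - dT2) / ln(dT1/dT2)
LMTD = (105 - 85) / ln(105/85)
LMTD = 94.65 K


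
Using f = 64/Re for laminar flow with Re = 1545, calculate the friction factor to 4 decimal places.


f = 64 / Re
f = 64 / 1545
f = 0.0414


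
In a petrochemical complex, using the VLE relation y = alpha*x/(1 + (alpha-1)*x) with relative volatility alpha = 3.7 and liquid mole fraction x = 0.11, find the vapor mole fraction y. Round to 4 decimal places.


y = alpha*x / (1 + (alpha-1)*x)
y = 3.7*0.11 / (1 + (3.7-1)*0.11)
y = 0.407 / (1 + 0.297)
y = 0.407 / 1.297
y = 0.3138


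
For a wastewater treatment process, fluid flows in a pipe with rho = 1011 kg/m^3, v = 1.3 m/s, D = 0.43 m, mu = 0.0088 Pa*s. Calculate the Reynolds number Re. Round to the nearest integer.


Re = rho * v * D / mu
Re = 1011 * 1.3 * 0.43 / 0.0088
Re = 565.149 / 0.0088
Re = 64221


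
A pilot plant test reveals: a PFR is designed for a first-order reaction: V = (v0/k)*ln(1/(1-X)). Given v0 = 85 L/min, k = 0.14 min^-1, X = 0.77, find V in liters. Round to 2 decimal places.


V = (v0/k) * ln(1/(1-X))
V = (85/0.14) * ln(1/(1-0.77))
V = 607.142857 * ln(4.347826)
V = 607.142857 * 1.469676
V = 892.30 L


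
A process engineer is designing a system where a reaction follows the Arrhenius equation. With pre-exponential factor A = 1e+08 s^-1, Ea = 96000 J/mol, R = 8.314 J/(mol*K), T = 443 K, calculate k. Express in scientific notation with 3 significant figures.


k = A * exp(-Ea/(R*T))
k = 1e+08 * exp(-96000 / (8.314 * 443))
k = 1e+08 * exp(-26.064985)
k = 4.79e-04


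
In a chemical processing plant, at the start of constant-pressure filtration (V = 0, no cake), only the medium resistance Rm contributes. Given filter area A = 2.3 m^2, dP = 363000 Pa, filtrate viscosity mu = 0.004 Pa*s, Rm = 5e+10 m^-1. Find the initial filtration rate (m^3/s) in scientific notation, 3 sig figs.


rate = A * dP / (mu * Rm)
rate = 2.3 * 363000 / (0.004 * 5e+10)
rate = 834900.0 / 2.000e+08
rate = 4.17e-03 m^3/s


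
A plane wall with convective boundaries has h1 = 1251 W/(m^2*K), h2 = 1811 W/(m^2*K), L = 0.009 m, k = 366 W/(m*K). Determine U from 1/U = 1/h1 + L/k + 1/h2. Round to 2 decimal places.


1/U = 1/h1 + L/k + 1/h2
1/U = 1/1251 + 0.009/366 + 1/1811
1/U = 0.0007993605 + 2.45902e-05 + 0.0005521811
1/U = 0.0013761318
U = 726.67 W/(m^2*K)


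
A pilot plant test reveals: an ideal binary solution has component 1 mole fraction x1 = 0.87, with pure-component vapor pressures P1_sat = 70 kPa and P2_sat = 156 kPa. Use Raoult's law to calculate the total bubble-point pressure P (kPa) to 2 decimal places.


P = x1*P1_sat + x2*P2_sat
x2 = 1 - x1 = 1 - 0.87 = 0.13
P = 0.87*70 + 0.13*156
P = 60.9 + 20.28
P = 81.18 kPa


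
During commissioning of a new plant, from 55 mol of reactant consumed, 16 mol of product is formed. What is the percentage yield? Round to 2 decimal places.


Yield = (moles product / moles consumed) * 100%
Yield = (16 / 55) * 100
Yield = 0.2909 * 100
Yield = 29.09%


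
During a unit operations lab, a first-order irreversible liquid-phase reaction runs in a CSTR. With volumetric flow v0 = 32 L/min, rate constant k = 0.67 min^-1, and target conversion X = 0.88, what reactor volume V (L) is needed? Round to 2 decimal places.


V = v0 * X / (k * (1 - X))
V = 32 * 0.88 / (0.67 * (1 - 0.88))
V = 28.16 / (0.67 * 0.12)
V = 28.16 / 0.0804
V = 350.25 L


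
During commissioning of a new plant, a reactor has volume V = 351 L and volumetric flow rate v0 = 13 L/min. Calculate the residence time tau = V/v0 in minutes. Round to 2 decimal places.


tau = V / v0
tau = 351 / 13
tau = 27.00 min


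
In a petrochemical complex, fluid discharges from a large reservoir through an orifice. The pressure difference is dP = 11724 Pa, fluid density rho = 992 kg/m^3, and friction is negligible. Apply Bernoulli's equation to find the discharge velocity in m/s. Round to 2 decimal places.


v = sqrt(2*dP/rho)
v = sqrt(2*11724/992)
v = sqrt(23.637097)
v = 4.86 m/s


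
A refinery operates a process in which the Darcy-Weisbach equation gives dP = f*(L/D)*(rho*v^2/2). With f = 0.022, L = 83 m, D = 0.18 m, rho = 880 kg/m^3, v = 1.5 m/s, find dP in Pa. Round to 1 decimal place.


dP = f * (L/D) * (rho*v^2/2)
dP = 0.022 * (83/0.18) * (880*1.5^2/2)
L/D = 461.11111111
rho*v^2/2 = 880*2.25/2 = 990.0
dP = 0.022 * 461.11111111 * 990.0
dP = 10043.0 Pa


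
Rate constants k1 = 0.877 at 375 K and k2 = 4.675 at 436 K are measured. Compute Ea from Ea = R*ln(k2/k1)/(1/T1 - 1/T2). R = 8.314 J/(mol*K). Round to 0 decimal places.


Ea = R * ln(k2/k1) / (1/T1 - 1/T2)
ln(k2/k1) = ln(4.675/0.877) = 1.6734774
1/T1 - 1/T2 = 1/375 - 1/436 = 0.000373088685
Ea = 8.314 * 1.6734774 / 0.000373088685
Ea = 37292 J/mol


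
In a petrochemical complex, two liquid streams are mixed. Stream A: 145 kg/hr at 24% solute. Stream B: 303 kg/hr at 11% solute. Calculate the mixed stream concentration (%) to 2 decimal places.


Mass balance on solute: F1*x1 + F2*x2 = F3*x3
F3 = F1 + F2 = 145 + 303 = 448 kg/hr
x3 = (F1*x1 + F2*x2)/F3
x3 = (145*0.24 + 303*0.11) / 448
x3 = 15.21%


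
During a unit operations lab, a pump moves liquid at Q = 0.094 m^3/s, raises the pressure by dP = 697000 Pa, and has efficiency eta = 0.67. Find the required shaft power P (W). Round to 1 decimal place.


P = Q * dP / eta
P = 0.094 * 697000 / 0.67
P = 65518.0 / 0.67
P = 97788.1 W


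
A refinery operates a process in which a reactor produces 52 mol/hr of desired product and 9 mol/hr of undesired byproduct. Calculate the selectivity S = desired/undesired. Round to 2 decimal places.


S = desired product rate / undesired product rate
S = 52 / 9
S = 5.78


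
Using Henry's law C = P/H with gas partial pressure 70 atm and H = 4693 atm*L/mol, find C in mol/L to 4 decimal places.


C = P / H
C = 70 / 4693
C = 0.0149 mol/L


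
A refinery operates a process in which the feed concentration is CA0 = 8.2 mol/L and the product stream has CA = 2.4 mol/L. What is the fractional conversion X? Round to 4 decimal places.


X = (CA0 - CA) / CA0
X = (8.2 - 2.4) / 8.2
X = 5.8 / 8.2
X = 0.7073


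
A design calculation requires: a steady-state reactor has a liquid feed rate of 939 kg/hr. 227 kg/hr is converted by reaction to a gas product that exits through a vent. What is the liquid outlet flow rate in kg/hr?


Steady-state mass balance on the main outlet: F_out = F_in - F_removed
F_out = 939 - 227
F_out = 712 kg/hr


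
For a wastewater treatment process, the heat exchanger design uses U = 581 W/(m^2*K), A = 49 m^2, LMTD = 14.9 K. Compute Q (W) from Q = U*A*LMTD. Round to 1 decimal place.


Q = U * A * LMTD
Q = 581 * 49 * 14.9
Q = 424188.1 W


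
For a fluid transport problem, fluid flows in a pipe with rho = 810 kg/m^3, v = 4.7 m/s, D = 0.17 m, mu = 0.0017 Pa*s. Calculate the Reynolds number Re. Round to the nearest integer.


Re = rho * v * D / mu
Re = 810 * 4.7 * 0.17 / 0.0017
Re = 647.19 / 0.0017
Re = 380700


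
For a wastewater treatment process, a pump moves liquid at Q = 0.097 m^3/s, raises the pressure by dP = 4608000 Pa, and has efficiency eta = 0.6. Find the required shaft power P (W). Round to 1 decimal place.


P = Q * dP / eta
P = 0.097 * 4608000 / 0.6
P = 446976.0 / 0.6
P = 744960.0 W


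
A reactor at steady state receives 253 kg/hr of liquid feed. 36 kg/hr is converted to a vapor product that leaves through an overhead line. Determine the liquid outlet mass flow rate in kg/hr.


Steady-state mass balance on the main outlet: F_out = F_in - F_removed
F_out = 253 - 36
F_out = 217 kg/hr


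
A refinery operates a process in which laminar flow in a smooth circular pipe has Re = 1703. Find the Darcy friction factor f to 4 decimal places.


f = 64 / Re
f = 64 / 1703
f = 0.0376


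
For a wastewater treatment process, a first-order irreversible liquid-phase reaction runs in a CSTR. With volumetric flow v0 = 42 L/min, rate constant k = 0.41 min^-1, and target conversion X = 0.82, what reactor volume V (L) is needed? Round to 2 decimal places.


V = v0 * X / (k * (1 - X))
V = 42 * 0.82 / (0.41 * (1 - 0.82))
V = 34.44 / (0.41 * 0.18)
V = 34.44 / 0.0738
V = 466.67 L


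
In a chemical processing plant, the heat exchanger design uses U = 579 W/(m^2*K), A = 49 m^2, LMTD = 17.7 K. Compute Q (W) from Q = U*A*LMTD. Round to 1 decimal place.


Q = U * A * LMTD
Q = 579 * 49 * 17.7
Q = 502166.7 W


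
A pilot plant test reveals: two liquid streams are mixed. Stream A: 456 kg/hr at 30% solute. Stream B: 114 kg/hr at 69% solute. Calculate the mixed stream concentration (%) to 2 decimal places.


Mass balance on solute: F1*x1 + F2*x2 = F3*x3
F3 = F1 + F2 = 456 + 114 = 570 kg/hr
x3 = (F1*x1 + F2*x2)/F3
x3 = (456*0.3 + 114*0.69) / 570
x3 = 37.80%


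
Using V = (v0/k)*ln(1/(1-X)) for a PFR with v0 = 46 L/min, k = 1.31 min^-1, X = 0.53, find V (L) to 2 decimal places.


V = (v0/k) * ln(1/(1-X))
V = (46/1.31) * ln(1/(1-0.53))
V = 35.114504 * ln(2.12766)
V = 35.114504 * 0.755023
V = 26.51 L


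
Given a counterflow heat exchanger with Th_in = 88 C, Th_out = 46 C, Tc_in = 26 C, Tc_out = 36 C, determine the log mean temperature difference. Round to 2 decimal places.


dT1 = Th_in - Tc_out = 88 - 36 = 52
dT2 = Th_out - Tc_in = 46 - 26 = 20
LMTD = (dT1 - dT2) / ln(dT1/dT2)
LMTD = (52 - 20) / ln(52/20)
LMTD = 33.49 K


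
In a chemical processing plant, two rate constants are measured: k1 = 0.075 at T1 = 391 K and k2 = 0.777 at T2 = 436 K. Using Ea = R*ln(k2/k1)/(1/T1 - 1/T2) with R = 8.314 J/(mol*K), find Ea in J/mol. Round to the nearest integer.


Ea = R * ln(k2/k1) / (1/T1 - 1/T2)
ln(k2/k1) = ln(0.777/0.075) = 2.3379522
1/T1 - 1/T2 = 1/391 - 1/436 = 0.000263966775
Ea = 8.314 * 2.3379522 / 0.000263966775
Ea = 73637 J/mol


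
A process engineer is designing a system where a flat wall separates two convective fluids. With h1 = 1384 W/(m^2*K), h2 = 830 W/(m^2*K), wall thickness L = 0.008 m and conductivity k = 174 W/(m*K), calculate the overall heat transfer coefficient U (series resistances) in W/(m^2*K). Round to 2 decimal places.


1/U = 1/h1 + L/k + 1/h2
1/U = 1/1384 + 0.008/174 + 1/830
1/U = 0.0007225434 + 4.5977e-05 + 0.0012048193
1/U = 0.0019733397
U = 506.76 W/(m^2*K)


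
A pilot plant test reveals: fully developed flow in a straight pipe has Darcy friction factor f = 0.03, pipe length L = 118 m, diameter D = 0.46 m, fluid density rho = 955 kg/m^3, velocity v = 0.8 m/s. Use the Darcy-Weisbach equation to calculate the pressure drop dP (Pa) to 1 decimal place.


dP = f * (L/D) * (rho*v^2/2)
dP = 0.03 * (118/0.46) * (955*0.8^2/2)
L/D = 256.52173913
rho*v^2/2 = 955*0.64/2 = 305.6
dP = 0.03 * 256.52173913 * 305.6
dP = 2351.8 Pa


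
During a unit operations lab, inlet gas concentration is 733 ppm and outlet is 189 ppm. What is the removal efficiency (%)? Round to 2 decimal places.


Efficiency = (G_in - G_out) / G_in * 100%
Efficiency = (733 - 189) / 733 * 100
Efficiency = 544 / 733 * 100
Efficiency = 74.22%


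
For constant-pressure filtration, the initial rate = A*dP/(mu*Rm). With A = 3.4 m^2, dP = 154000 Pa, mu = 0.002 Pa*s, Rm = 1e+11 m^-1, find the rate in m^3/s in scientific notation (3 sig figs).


rate = A * dP / (mu * Rm)
rate = 3.4 * 154000 / (0.002 * 1e+11)
rate = 523600.0 / 2.000e+08
rate = 2.62e-03 m^3/s


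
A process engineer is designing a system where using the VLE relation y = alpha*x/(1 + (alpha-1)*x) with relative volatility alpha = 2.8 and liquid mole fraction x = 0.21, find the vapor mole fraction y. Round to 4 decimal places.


y = alpha*x / (1 + (alpha-1)*x)
y = 2.8*0.21 / (1 + (2.8-1)*0.21)
y = 0.588 / (1 + 0.378)
y = 0.588 / 1.378
y = 0.4267


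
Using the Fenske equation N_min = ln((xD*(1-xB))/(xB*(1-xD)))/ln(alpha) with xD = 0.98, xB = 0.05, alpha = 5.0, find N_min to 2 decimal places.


N_min = ln((xD*(1-xB))/(xB*(1-xD))) / ln(alpha)
Numerator inside ln: 0.931 / 0.001 = 931.0
ln(931.0) = 6.836259
ln(alpha) = ln(5.0) = 1.609438
N_min = 6.836259 / 1.609438 = 4.25


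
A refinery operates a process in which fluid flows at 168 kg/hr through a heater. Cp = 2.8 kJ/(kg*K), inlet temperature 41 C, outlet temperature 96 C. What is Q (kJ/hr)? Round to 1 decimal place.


Q = m_dot * Cp * (T2 - T1)
Q = 168 * 2.8 * (96 - 41)
Q = 168 * 2.8 * 55
Q = 25872.0 kJ/hr


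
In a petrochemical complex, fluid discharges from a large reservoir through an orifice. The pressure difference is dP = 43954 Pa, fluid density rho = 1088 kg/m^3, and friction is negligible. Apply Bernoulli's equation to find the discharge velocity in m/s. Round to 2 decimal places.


v = sqrt(2*dP/rho)
v = sqrt(2*43954/1088)
v = sqrt(80.797794)
v = 8.99 m/s


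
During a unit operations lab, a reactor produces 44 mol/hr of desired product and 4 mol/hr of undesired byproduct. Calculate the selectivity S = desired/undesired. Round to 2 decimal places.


S = desired product rate / undesired product rate
S = 44 / 4
S = 11.00


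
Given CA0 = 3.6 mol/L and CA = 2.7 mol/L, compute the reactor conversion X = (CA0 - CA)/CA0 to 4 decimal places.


X = (CA0 - CA) / CA0
X = (3.6 - 2.7) / 3.6
X = 0.9 / 3.6
X = 0.2500


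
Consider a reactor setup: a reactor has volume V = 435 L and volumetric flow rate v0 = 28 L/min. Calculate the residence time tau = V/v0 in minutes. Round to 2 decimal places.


tau = V / v0
tau = 435 / 28
tau = 15.54 min


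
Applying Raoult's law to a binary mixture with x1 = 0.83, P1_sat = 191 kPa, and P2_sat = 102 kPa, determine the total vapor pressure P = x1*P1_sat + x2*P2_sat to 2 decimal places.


P = x1*P1_sat + x2*P2_sat
x2 = 1 - x1 = 1 - 0.83 = 0.17
P = 0.83*191 + 0.17*102
P = 158.53 + 17.34
P = 175.87 kPa


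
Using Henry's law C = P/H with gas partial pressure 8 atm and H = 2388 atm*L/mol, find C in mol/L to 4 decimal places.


C = P / H
C = 8 / 2388
C = 0.0034 mol/L


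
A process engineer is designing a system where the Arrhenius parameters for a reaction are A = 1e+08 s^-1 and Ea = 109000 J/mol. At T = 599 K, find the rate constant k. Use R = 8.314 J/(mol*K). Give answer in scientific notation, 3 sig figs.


k = A * exp(-Ea/(R*T))
k = 1e+08 * exp(-109000 / (8.314 * 599))
k = 1e+08 * exp(-21.887172)
k = 3.12e-02


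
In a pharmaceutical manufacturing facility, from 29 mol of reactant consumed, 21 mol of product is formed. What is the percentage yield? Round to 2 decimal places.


Yield = (moles product / moles consumed) * 100%
Yield = (21 / 29) * 100
Yield = 0.7241 * 100
Yield = 72.41%


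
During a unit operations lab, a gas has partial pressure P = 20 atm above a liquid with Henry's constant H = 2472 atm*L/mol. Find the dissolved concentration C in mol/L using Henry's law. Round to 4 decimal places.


C = P / H
C = 20 / 2472
C = 0.0081 mol/L


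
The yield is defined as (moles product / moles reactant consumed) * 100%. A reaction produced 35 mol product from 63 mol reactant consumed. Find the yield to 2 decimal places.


Yield = (moles product / moles consumed) * 100%
Yield = (35 / 63) * 100
Yield = 0.5556 * 100
Yield = 55.56%


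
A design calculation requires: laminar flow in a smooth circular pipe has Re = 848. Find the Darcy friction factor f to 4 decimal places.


f = 64 / Re
f = 64 / 848
f = 0.0755


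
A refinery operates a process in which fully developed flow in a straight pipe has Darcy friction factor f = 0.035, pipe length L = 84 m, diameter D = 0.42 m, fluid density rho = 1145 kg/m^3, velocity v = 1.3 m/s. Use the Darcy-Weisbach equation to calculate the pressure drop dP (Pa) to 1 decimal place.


dP = f * (L/D) * (rho*v^2/2)
dP = 0.035 * (84/0.42) * (1145*1.3^2/2)
L/D = 200.0
rho*v^2/2 = 1145*1.69/2 = 967.525
dP = 0.035 * 200.0 * 967.525
dP = 6772.7 Pa


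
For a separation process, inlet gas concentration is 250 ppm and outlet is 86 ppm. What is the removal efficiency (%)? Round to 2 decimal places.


Efficiency = (G_in - G_out) / G_in * 100%
Efficiency = (250 - 86) / 250 * 100
Efficiency = 164 / 250 * 100
Efficiency = 65.60%


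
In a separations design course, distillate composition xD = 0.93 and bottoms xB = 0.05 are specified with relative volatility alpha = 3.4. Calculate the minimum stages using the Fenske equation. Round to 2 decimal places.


N_min = ln((xD*(1-xB))/(xB*(1-xD))) / ln(alpha)
Numerator inside ln: 0.8835 / 0.0035 = 252.428571
ln(252.428571) = 5.531128
ln(alpha) = ln(3.4) = 1.223775
N_min = 5.531128 / 1.223775 = 4.52


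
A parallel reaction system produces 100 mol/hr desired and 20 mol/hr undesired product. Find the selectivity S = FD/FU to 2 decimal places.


S = desired product rate / undesired product rate
S = 100 / 20
S = 5.00


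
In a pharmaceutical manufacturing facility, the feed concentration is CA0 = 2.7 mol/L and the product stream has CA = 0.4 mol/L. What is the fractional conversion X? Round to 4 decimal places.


X = (CA0 - CA) / CA0
X = (2.7 - 0.4) / 2.7
X = 2.3 / 2.7
X = 0.8519


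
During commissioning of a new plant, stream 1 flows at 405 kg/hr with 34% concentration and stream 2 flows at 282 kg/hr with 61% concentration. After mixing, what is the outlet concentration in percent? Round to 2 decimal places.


Mass balance on solute: F1*x1 + F2*x2 = F3*x3
F3 = F1 + F2 = 405 + 282 = 687 kg/hr
x3 = (F1*x1 + F2*x2)/F3
x3 = (405*0.34 + 282*0.61) / 687
x3 = 45.08%
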